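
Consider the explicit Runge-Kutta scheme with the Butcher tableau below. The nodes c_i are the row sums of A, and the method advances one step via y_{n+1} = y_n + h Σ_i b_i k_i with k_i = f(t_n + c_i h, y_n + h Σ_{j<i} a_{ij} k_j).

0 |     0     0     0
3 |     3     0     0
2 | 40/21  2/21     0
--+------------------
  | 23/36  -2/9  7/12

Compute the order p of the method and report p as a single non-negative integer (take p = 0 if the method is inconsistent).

3

b = (23/36, -2/9, 7/12)
c = (0, 3, 2)
Ac = (0, 0, 2/7)
Σ b_i: 23/36·1 + (-2/9)·1 + 7/12·1 = 1 ✓
b·c: (-2/9)·3 + 7/12·2 = 1/2 ✓
b·c²: (-2/9)·9 + 7/12·4 = 1/3 ✓
b·Ac: 7/12·2/7 = 1/6 ✓; 3 stages ⇒ order 3.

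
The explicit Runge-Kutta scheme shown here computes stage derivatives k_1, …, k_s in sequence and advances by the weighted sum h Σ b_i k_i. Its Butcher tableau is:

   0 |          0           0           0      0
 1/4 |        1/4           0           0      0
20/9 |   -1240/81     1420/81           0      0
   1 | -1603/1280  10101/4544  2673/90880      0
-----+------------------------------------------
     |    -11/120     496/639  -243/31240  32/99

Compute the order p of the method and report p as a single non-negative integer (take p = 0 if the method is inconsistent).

b = (-11/120, 496/639, -243/31240, 32/99)
c = (0, 1/4, 20/9, 1)
Ac = (0, 0, 355/81, 159/256)
Σ b_i: (-11/120)·1 + 496/639·1 + (-243/31240)·1 + 32/99·1 = 1 ✓
b·c: 496/639·1/4 + (-243/31240)·20/9 + 32/99·1 = 1/2 ✓
b·c²: 496/639·1/16 + (-243/31240)·400/81 + 32/99·1 = 1/3 ✓
b·Ac: (-243/31240)·355/81 + 32/99·159/256 = 1/6 ✓
b·c³: 496/639·1/64 + (-243/31240)·8000/729 + 32/99·1 = 1/4 ✓
b·(c∘Ac): (-243/31240)·7100/729 + 32/99·159/256 = 1/8 ✓
b·Ac²: (-243/31240)·355/324 + 32/99·291/1024 = 1/12 ✓
b·A²c: 32/99·33/256 = 1/24 ✓; 4 stages ⇒ order 4.

4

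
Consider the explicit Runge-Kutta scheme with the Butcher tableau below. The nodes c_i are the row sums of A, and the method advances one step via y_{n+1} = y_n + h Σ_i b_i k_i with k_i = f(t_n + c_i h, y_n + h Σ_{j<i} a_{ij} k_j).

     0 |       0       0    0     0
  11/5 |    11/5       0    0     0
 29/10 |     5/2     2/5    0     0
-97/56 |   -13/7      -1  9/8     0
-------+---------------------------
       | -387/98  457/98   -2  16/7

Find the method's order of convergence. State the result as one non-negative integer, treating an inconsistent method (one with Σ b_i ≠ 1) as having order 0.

2

b = (-387/98, 457/98, -2, 16/7)
c = (0, 11/5, 29/10, -97/56)
Ac = (0, 0, 22/25, 17/16)
Σ b_i: (-387/98)·1 + 457/98·1 + (-2)·1 + 16/7·1 = 1 ✓
b·c: 457/98·11/5 + (-2)·29/10 + 16/7·(-97/56) = 1/2 ✓
b·c²: 457/98·121/25 + (-2)·841/100 + 16/7·9409/3136 = 432457/34300 ≠ 1/3 ⇒ order 2.
b·Ac: (-2)·22/25 + 16/7·17/16 = 117/175 ≠ 1/6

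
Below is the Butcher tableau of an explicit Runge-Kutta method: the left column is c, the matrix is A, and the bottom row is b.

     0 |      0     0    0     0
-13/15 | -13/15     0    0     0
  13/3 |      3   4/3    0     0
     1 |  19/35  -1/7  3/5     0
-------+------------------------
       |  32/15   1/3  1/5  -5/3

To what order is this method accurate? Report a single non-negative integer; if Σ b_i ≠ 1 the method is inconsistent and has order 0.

b = (32/15, 1/3, 1/5, -5/3)
c = (0, -13/15, 13/3, 1)
Ac = (0, 0, -52/45, 286/105)
Σ b_i: 32/15·1 + 1/3·1 + 1/5·1 + (-5/3)·1 = 1 ✓
b·c: 1/3·(-13/15) + 1/5·13/3 + (-5/3)·1 = -49/45 ≠ 1/2 ⇒ order 1.

1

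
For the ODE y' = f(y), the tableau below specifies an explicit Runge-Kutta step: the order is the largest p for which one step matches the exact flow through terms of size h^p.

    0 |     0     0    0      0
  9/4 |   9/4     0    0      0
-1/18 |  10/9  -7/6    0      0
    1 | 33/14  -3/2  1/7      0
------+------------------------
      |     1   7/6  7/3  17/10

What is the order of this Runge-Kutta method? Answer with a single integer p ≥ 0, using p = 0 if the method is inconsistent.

b = (1, 7/6, 7/3, 17/10)
c = (0, 9/4, -1/18, 1)
Ac = (0, 0, -21/8, -1705/504)
Σ b_i: 1·1 + 7/6·1 + 7/3·1 + 17/10·1 = 31/5 ≠ 1 ⇒ order 0.

0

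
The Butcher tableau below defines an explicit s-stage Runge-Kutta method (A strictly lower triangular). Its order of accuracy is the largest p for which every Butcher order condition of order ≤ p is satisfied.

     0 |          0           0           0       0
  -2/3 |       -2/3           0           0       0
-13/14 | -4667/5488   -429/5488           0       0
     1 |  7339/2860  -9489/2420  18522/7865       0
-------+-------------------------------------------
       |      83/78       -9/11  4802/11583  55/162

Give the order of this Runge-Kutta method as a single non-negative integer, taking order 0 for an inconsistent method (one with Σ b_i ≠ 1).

b = (83/78, -9/11, 4802/11583, 55/162)
c = (0, -2/3, -13/14, 1)
Ac = (0, 0, 143/2744, 47/110)
Σ b_i: 83/78·1 + (-9/11)·1 + 4802/11583·1 + 55/162·1 = 1 ✓
b·c: (-9/11)·(-2/3) + 4802/11583·(-13/14) + 55/162·1 = 1/2 ✓
b·c²: (-9/11)·4/9 + 4802/11583·169/196 + 55/162·1 = 1/3 ✓
b·Ac: 4802/11583·143/2744 + 55/162·47/110 = 1/6 ✓
b·c³: (-9/11)·(-8/27) + 4802/11583·(-2197/2744) + 55/162·1 = 1/4 ✓
b·(c∘Ac): 4802/11583·(-1859/38416) + 55/162·47/110 = 1/8 ✓
b·Ac²: 4802/11583·(-143/4116) + 55/162·19/66 = 1/12 ✓
b·A²c: 55/162·27/220 = 1/24 ✓; 4 stages ⇒ order 4.

4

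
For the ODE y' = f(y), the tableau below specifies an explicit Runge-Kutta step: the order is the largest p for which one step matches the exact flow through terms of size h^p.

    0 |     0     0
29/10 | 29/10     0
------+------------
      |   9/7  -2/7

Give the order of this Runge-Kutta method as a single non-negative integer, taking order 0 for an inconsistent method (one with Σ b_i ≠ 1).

1

b = (9/7, -2/7)
c = (0, 29/10)
Σ b_i: 9/7·1 + (-2/7)·1 = 1 ✓
b·c: (-2/7)·29/10 = -29/35 ≠ 1/2 ⇒ order 1.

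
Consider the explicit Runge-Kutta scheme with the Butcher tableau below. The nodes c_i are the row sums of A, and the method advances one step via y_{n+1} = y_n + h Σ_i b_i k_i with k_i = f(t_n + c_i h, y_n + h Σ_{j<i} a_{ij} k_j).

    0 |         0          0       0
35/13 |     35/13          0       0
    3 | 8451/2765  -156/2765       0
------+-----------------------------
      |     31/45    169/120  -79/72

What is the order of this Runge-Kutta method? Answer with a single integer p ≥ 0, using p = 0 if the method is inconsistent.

b = (31/45, 169/120, -79/72)
c = (0, 35/13, 3)
Ac = (0, 0, -12/79)
Σ b_i: 31/45·1 + 169/120·1 + (-79/72)·1 = 1 ✓
b·c: 169/120·35/13 + (-79/72)·3 = 1/2 ✓
b·c²: 169/120·1225/169 + (-79/72)·9 = 1/3 ✓
b·Ac: (-79/72)·(-12/79) = 1/6 ✓; 3 stages ⇒ order 3.

3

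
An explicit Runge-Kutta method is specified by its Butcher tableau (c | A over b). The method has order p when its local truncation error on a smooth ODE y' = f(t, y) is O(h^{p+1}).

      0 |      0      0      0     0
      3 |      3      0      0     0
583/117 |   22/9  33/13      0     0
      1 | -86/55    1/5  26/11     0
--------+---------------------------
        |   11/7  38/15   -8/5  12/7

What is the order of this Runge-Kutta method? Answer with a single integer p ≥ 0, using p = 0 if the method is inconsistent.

b = (11/7, 38/15, -8/5, 12/7)
c = (0, 3, 583/117, 1)
Ac = (0, 0, 99/13, 557/45)
Σ b_i: 11/7·1 + 38/15·1 + (-8/5)·1 + 12/7·1 = 443/105 ≠ 1 ⇒ order 0.

0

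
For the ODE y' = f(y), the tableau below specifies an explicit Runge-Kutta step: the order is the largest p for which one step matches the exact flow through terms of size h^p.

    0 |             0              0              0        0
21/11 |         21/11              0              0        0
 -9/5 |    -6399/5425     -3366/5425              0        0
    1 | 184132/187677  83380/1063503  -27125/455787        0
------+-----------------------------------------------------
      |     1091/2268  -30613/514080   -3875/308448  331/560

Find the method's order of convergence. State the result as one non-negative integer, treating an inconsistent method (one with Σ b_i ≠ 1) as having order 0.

b = (1091/2268, -30613/514080, -3875/308448, 331/560)
c = (0, 21/11, -9/5, 1)
Ac = (0, 0, -918/775, 85/331)
Σ b_i: 1091/2268·1 + (-30613/514080)·1 + (-3875/308448)·1 + 331/560·1 = 1 ✓
b·c: (-30613/514080)·21/11 + (-3875/308448)·(-9/5) + 331/560·1 = 1/2 ✓
b·c²: (-30613/514080)·441/121 + (-3875/308448)·81/25 + 331/560·1 = 1/3 ✓
b·Ac: (-3875/308448)·(-918/775) + 331/560·85/331 = 1/6 ✓
b·c³: (-30613/514080)·9261/1331 + (-3875/308448)·(-729/125) + 331/560·1 = 1/4 ✓
b·(c∘Ac): (-3875/308448)·8262/3875 + 331/560·85/331 = 1/8 ✓
b·Ac²: (-3875/308448)·(-19278/8525) + 331/560·1015/10923 = 1/12 ✓
b·A²c: 331/560·70/993 = 1/24 ✓; 4 stages ⇒ order 4.

4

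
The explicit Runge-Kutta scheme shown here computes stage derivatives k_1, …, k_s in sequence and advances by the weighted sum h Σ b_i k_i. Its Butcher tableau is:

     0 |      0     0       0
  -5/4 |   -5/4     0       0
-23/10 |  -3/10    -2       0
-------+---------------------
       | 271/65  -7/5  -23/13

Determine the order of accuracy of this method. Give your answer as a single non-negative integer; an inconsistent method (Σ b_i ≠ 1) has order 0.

b = (271/65, -7/5, -23/13)
c = (0, -5/4, -23/10)
Ac = (0, 0, 5/2)
Σ b_i: 271/65·1 + (-7/5)·1 + (-23/13)·1 = 1 ✓
b·c: (-7/5)·(-5/4) + (-23/13)·(-23/10) = 1513/260 ≠ 1/2 ⇒ order 1.

1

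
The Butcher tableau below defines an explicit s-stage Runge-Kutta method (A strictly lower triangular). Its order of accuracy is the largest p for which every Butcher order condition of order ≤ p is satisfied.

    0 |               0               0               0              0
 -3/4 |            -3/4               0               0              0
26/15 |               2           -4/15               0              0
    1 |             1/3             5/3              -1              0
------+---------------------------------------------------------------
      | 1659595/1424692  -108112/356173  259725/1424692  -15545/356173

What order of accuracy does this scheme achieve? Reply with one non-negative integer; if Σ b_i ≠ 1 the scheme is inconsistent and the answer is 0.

3

b = (1659595/1424692, -108112/356173, 259725/1424692, -15545/356173)
c = (0, -3/4, 26/15, 1)
Ac = (0, 0, 1/5, -179/60)
Σ b_i: 1659595/1424692·1 + (-108112/356173)·1 + 259725/1424692·1 + (-15545/356173)·1 = 1 ✓
b·c: (-108112/356173)·(-3/4) + 259725/1424692·26/15 + (-15545/356173)·1 = 1/2 ✓
b·c²: (-108112/356173)·9/16 + 259725/1424692·676/225 + (-15545/356173)·1 = 1/3 ✓
b·Ac: 259725/1424692·1/5 + (-15545/356173)·(-179/60) = 1/6 ✓
b·c³: (-108112/356173)·(-27/64) + 259725/1424692·17576/3375 + (-15545/356173)·1 = 66277343/64111140 ≠ 1/4 ⇒ order 3.
b·(c∘Ac): 259725/1424692·26/75 + (-15545/356173)·(-179/60) = 826625/4274076 ≠ 1/8
b·Ac²: 259725/1424692·(-3/20) + (-15545/356173)·(-7441/3600) = 8060747/128222280 ≠ 1/12
b·A²c: (-15545/356173)·(-1/5) = 3109/356173 ≠ 1/24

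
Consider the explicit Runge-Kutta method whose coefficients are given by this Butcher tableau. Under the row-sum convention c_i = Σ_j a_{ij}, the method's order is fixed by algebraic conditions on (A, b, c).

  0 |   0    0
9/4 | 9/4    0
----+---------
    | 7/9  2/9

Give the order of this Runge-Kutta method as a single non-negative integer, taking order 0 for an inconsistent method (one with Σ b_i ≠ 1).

2

b = (7/9, 2/9)
c = (0, 9/4)
Σ b_i: 7/9·1 + 2/9·1 = 1 ✓
b·c: 2/9·9/4 = 1/2 ✓; 2 stages ⇒ order 2.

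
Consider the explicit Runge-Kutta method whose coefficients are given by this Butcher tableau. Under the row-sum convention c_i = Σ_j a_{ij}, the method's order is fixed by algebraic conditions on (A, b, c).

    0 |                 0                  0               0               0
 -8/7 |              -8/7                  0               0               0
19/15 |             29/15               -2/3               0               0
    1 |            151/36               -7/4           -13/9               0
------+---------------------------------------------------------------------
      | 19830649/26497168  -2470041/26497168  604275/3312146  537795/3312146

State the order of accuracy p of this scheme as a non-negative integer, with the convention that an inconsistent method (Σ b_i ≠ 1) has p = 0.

b = (19830649/26497168, -2470041/26497168, 604275/3312146, 537795/3312146)
c = (0, -8/7, 19/15, 1)
Ac = (0, 0, 16/21, 23/135)
Σ b_i: 19830649/26497168·1 + (-2470041/26497168)·1 + 604275/3312146·1 + 537795/3312146·1 = 1 ✓
b·c: (-2470041/26497168)·(-8/7) + 604275/3312146·19/15 + 537795/3312146·1 = 1/2 ✓
b·c²: (-2470041/26497168)·64/49 + 604275/3312146·361/225 + 537795/3312146·1 = 1/3 ✓
b·Ac: 604275/3312146·16/21 + 537795/3312146·23/135 = 1/6 ✓
b·c³: (-2470041/26497168)·(-512/343) + 604275/3312146·6859/3375 + 537795/3312146·1 = 350712043/521662995 ≠ 1/4 ⇒ order 3.
b·(c∘Ac): 604275/3312146·304/315 + 537795/3312146·23/135 = 2024393/9936438 ≠ 1/8
b·Ac²: 604275/3312146·(-128/147) + 537795/3312146·(-65251/14175) = -945558701/1043325990 ≠ 1/12
b·A²c: 537795/3312146·(-208/189) = -6214520/34777533 ≠ 1/24

3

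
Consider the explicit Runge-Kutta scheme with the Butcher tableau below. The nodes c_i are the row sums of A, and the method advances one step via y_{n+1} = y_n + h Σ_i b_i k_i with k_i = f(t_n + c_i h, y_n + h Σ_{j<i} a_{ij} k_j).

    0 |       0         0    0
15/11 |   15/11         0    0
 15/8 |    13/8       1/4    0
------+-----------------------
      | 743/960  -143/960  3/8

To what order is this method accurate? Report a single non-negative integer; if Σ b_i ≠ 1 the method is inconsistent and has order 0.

b = (743/960, -143/960, 3/8)
c = (0, 15/11, 15/8)
Ac = (0, 0, 15/44)
Σ b_i: 743/960·1 + (-143/960)·1 + 3/8·1 = 1 ✓
b·c: (-143/960)·15/11 + 3/8·15/8 = 1/2 ✓
b·c²: (-143/960)·225/121 + 3/8·225/64 = 5865/5632 ≠ 1/3 ⇒ order 2.
b·Ac: 3/8·15/44 = 45/352 ≠ 1/6

2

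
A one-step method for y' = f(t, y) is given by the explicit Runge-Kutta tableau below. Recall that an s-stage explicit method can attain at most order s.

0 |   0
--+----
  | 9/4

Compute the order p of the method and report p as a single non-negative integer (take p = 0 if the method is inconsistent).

0

b = (9/4)
c = (0)
Σ b_i: 9/4·1 = 9/4 ≠ 1 ⇒ order 0.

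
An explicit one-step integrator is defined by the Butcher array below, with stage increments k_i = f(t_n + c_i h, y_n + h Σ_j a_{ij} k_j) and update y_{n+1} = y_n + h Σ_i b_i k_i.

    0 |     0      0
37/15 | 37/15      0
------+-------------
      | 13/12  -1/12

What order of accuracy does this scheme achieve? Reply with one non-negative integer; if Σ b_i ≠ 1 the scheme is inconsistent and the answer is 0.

1

b = (13/12, -1/12)
c = (0, 37/15)
Σ b_i: 13/12·1 + (-1/12)·1 = 1 ✓
b·c: (-1/12)·37/15 = -37/180 ≠ 1/2 ⇒ order 1.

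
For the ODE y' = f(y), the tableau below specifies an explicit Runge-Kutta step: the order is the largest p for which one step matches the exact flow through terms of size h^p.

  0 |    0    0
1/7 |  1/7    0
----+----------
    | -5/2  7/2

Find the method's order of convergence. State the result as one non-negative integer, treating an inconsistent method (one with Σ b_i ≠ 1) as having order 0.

b = (-5/2, 7/2)
c = (0, 1/7)
Σ b_i: (-5/2)·1 + 7/2·1 = 1 ✓
b·c: 7/2·1/7 = 1/2 ✓; 2 stages ⇒ order 2.

2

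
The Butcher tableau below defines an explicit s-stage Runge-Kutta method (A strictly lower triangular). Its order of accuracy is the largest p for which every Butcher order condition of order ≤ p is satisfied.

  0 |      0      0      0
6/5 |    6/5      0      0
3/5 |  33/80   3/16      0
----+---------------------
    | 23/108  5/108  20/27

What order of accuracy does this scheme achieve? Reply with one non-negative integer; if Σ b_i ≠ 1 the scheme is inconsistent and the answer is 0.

b = (23/108, 5/108, 20/27)
c = (0, 6/5, 3/5)
Ac = (0, 0, 9/40)
Σ b_i: 23/108·1 + 5/108·1 + 20/27·1 = 1 ✓
b·c: 5/108·6/5 + 20/27·3/5 = 1/2 ✓
b·c²: 5/108·36/25 + 20/27·9/25 = 1/3 ✓
b·Ac: 20/27·9/40 = 1/6 ✓; 3 stages ⇒ order 3.

3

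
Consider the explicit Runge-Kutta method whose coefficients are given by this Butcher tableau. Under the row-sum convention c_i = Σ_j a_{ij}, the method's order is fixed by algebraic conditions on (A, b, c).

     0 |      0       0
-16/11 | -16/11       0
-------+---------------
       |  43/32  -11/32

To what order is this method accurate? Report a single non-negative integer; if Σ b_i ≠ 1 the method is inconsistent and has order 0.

2

b = (43/32, -11/32)
c = (0, -16/11)
Σ b_i: 43/32·1 + (-11/32)·1 = 1 ✓
b·c: (-11/32)·(-16/11) = 1/2 ✓; 2 stages ⇒ order 2.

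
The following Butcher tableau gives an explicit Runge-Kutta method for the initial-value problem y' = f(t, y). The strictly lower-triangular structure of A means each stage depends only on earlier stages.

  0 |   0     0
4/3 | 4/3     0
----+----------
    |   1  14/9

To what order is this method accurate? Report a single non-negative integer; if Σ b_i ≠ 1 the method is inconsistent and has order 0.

0

b = (1, 14/9)
c = (0, 4/3)
Σ b_i: 1·1 + 14/9·1 = 23/9 ≠ 1 ⇒ order 0.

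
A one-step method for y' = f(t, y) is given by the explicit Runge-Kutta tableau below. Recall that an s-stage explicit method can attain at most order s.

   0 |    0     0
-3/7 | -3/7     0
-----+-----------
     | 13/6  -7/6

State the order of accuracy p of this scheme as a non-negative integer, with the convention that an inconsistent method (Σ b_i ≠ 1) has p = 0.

2

b = (13/6, -7/6)
c = (0, -3/7)
Σ b_i: 13/6·1 + (-7/6)·1 = 1 ✓
b·c: (-7/6)·(-3/7) = 1/2 ✓; 2 stages ⇒ order 2.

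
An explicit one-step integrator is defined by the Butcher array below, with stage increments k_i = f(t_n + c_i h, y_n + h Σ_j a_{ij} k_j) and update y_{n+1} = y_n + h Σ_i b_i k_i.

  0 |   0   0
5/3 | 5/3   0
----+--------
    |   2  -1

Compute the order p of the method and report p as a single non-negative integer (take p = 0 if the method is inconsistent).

1

b = (2, -1)
c = (0, 5/3)
Σ b_i: 2·1 + (-1)·1 = 1 ✓
b·c: (-1)·5/3 = -5/3 ≠ 1/2 ⇒ order 1.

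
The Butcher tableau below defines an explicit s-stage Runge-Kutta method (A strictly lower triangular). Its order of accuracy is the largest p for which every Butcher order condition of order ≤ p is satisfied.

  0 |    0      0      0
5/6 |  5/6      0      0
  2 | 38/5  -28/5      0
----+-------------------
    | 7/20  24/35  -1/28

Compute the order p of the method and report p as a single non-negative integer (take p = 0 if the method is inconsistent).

b = (7/20, 24/35, -1/28)
c = (0, 5/6, 2)
Ac = (0, 0, -14/3)
Σ b_i: 7/20·1 + 24/35·1 + (-1/28)·1 = 1 ✓
b·c: 24/35·5/6 + (-1/28)·2 = 1/2 ✓
b·c²: 24/35·25/36 + (-1/28)·4 = 1/3 ✓
b·Ac: (-1/28)·(-14/3) = 1/6 ✓; 3 stages ⇒ order 3.

3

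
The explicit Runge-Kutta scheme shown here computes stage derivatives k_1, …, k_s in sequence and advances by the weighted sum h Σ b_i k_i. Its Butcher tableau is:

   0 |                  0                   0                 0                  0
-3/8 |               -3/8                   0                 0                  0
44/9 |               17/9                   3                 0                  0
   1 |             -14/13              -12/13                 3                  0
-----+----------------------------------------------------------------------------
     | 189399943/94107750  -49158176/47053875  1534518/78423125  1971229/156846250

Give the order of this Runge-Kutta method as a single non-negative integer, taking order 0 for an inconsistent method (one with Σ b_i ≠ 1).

3

b = (189399943/94107750, -49158176/47053875, 1534518/78423125, 1971229/156846250)
c = (0, -3/8, 44/9, 1)
Ac = (0, 0, -9/8, 1171/78)
Σ b_i: 189399943/94107750·1 + (-49158176/47053875)·1 + 1534518/78423125·1 + 1971229/156846250·1 = 1 ✓
b·c: (-49158176/47053875)·(-3/8) + 1534518/78423125·44/9 + 1971229/156846250·1 = 1/2 ✓
b·c²: (-49158176/47053875)·9/64 + 1534518/78423125·1936/81 + 1971229/156846250·1 = 1/3 ✓
b·Ac: 1534518/78423125·(-9/8) + 1971229/156846250·1171/78 = 1/6 ✓
b·c³: (-49158176/47053875)·(-27/512) + 1534518/78423125·85184/729 + 1971229/156846250·1 = 1450069441/615978000 ≠ 1/4 ⇒ order 3.
b·(c∘Ac): 1534518/78423125·(-11/2) + 1971229/156846250·1171/78 = 15256811/188215500 ≠ 1/8
b·Ac²: 1534518/78423125·27/64 + 1971229/156846250·401959/5616 = 2795890039/3079890000 ≠ 1/12
b·A²c: 1971229/156846250·(-27/8) = -53223183/1254770000 ≠ 1/24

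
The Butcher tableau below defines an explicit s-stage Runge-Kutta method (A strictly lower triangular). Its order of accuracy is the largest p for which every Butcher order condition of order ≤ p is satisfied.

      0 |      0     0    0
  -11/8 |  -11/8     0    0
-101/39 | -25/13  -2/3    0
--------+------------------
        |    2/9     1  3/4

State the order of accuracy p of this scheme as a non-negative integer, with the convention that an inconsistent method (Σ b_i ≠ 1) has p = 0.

b = (2/9, 1, 3/4)
c = (0, -11/8, -101/39)
Ac = (0, 0, 11/12)
Σ b_i: 2/9·1 + 1·1 + 3/4·1 = 71/36 ≠ 1 ⇒ order 0.

0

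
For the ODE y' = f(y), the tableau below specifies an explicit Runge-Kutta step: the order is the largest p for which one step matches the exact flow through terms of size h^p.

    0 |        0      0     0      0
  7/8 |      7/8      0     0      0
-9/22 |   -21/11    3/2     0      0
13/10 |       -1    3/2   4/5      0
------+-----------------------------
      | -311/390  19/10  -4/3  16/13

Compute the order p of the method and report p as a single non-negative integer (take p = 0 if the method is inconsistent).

1

b = (-311/390, 19/10, -4/3, 16/13)
c = (0, 7/8, -9/22, 13/10)
Ac = (0, 0, 21/16, 867/880)
Σ b_i: (-311/390)·1 + 19/10·1 + (-4/3)·1 + 16/13·1 = 1 ✓
b·c: 19/10·7/8 + (-4/3)·(-9/22) + 16/13·13/10 = 3351/880 ≠ 1/2 ⇒ order 1.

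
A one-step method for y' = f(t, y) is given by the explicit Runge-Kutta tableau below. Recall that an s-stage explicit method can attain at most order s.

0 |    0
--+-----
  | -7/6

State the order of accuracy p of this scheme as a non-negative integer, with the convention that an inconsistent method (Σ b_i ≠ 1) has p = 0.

0

b = (-7/6)
c = (0)
Σ b_i: (-7/6)·1 = -7/6 ≠ 1 ⇒ order 0.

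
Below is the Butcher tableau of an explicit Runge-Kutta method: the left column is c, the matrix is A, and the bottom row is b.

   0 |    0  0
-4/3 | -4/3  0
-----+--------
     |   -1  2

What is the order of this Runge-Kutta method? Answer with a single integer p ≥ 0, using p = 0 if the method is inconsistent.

1

b = (-1, 2)
c = (0, -4/3)
Σ b_i: (-1)·1 + 2·1 = 1 ✓
b·c: 2·(-4/3) = -8/3 ≠ 1/2 ⇒ order 1.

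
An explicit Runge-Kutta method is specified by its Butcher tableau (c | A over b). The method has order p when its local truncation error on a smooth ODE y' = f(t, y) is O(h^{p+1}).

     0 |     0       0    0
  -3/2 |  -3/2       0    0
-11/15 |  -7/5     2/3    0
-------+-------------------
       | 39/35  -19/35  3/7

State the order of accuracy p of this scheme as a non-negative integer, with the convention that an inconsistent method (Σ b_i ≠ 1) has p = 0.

2

b = (39/35, -19/35, 3/7)
c = (0, -3/2, -11/15)
Ac = (0, 0, -1)
Σ b_i: 39/35·1 + (-19/35)·1 + 3/7·1 = 1 ✓
b·c: (-19/35)·(-3/2) + 3/7·(-11/15) = 1/2 ✓
b·c²: (-19/35)·9/4 + 3/7·121/225 = -2081/2100 ≠ 1/3 ⇒ order 2.
b·Ac: 3/7·(-1) = -3/7 ≠ 1/6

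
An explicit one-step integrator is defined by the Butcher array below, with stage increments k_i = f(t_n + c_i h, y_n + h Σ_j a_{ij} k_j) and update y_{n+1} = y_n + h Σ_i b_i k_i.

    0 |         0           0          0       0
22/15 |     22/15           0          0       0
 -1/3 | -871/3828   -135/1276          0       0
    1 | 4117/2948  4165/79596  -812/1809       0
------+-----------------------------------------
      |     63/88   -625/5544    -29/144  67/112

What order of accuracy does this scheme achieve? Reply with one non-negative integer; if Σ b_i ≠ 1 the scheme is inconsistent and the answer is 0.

b = (63/88, -625/5544, -29/144, 67/112)
c = (0, 22/15, -1/3, 1)
Ac = (0, 0, -9/58, 91/402)
Σ b_i: 63/88·1 + (-625/5544)·1 + (-29/144)·1 + 67/112·1 = 1 ✓
b·c: (-625/5544)·22/15 + (-29/144)·(-1/3) + 67/112·1 = 1/2 ✓
b·c²: (-625/5544)·484/225 + (-29/144)·1/9 + 67/112·1 = 1/3 ✓
b·Ac: (-29/144)·(-9/58) + 67/112·91/402 = 1/6 ✓
b·c³: (-625/5544)·10648/3375 + (-29/144)·(-1/27) + 67/112·1 = 1/4 ✓
b·(c∘Ac): (-29/144)·3/58 + 67/112·91/402 = 1/8 ✓
b·Ac²: (-29/144)·(-33/145) + 67/112·21/335 = 1/12 ✓
b·A²c: 67/112·14/201 = 1/24 ✓; 4 stages ⇒ order 4.

4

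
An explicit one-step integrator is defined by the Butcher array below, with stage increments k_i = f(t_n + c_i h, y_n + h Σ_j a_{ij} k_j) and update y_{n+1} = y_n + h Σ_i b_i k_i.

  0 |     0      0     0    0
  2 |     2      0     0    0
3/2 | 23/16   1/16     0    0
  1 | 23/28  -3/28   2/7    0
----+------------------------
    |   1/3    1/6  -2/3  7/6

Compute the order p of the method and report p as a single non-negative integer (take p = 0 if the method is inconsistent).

4

b = (1/3, 1/6, -2/3, 7/6)
c = (0, 2, 3/2, 1)
Ac = (0, 0, 1/8, 3/14)
Σ b_i: 1/3·1 + 1/6·1 + (-2/3)·1 + 7/6·1 = 1 ✓
b·c: 1/6·2 + (-2/3)·3/2 + 7/6·1 = 1/2 ✓
b·c²: 1/6·4 + (-2/3)·9/4 + 7/6·1 = 1/3 ✓
b·Ac: (-2/3)·1/8 + 7/6·3/14 = 1/6 ✓
b·c³: 1/6·8 + (-2/3)·27/8 + 7/6·1 = 1/4 ✓
b·(c∘Ac): (-2/3)·3/16 + 7/6·3/14 = 1/8 ✓
b·Ac²: (-2/3)·1/4 + 7/6·3/14 = 1/12 ✓
b·A²c: 7/6·1/28 = 1/24 ✓; 4 stages ⇒ order 4.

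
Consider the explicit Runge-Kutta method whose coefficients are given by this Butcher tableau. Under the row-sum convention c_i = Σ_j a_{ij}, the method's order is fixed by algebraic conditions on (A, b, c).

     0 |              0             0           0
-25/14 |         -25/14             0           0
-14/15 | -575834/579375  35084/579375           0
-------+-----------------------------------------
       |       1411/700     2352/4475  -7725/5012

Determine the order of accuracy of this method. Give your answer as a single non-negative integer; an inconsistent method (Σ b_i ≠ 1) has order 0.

3

b = (1411/700, 2352/4475, -7725/5012)
c = (0, -25/14, -14/15)
Ac = (0, 0, -2506/23175)
Σ b_i: 1411/700·1 + 2352/4475·1 + (-7725/5012)·1 = 1 ✓
b·c: 2352/4475·(-25/14) + (-7725/5012)·(-14/15) = 1/2 ✓
b·c²: 2352/4475·625/196 + (-7725/5012)·196/225 = 1/3 ✓
b·Ac: (-7725/5012)·(-2506/23175) = 1/6 ✓; 3 stages ⇒ order 3.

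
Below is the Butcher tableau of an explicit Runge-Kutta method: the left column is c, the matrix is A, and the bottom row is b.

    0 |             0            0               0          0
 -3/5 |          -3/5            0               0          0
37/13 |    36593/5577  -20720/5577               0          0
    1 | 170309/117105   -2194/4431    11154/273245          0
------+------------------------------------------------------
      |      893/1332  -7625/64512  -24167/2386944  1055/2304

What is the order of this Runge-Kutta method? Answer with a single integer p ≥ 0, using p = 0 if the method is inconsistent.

b = (893/1332, -7625/64512, -24167/2386944, 1055/2304)
c = (0, -3/5, 37/13, 1)
Ac = (0, 0, 4144/1859, 436/1055)
Σ b_i: 893/1332·1 + (-7625/64512)·1 + (-24167/2386944)·1 + 1055/2304·1 = 1 ✓
b·c: (-7625/64512)·(-3/5) + (-24167/2386944)·37/13 + 1055/2304·1 = 1/2 ✓
b·c²: (-7625/64512)·9/25 + (-24167/2386944)·1369/169 + 1055/2304·1 = 1/3 ✓
b·Ac: (-24167/2386944)·4144/1859 + 1055/2304·436/1055 = 1/6 ✓
b·c³: (-7625/64512)·(-27/125) + (-24167/2386944)·50653/2197 + 1055/2304·1 = 1/4 ✓
b·(c∘Ac): (-24167/2386944)·153328/24167 + 1055/2304·436/1055 = 1/8 ✓
b·Ac²: (-24167/2386944)·(-12432/9295) + 1055/2304·804/5275 = 1/12 ✓
b·A²c: 1055/2304·96/1055 = 1/24 ✓; 4 stages ⇒ order 4.

4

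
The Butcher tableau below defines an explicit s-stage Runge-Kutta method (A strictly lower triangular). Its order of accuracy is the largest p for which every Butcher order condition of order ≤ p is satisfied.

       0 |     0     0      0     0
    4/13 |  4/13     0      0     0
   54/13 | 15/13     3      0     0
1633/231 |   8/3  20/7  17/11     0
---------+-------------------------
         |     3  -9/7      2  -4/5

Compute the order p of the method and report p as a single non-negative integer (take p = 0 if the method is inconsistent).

b = (3, -9/7, 2, -4/5)
c = (0, 4/13, 54/13, 1633/231)
Ac = (0, 0, 12/13, 562/77)
Σ b_i: 3·1 + (-9/7)·1 + 2·1 + (-4/5)·1 = 102/35 ≠ 1 ⇒ order 0.

0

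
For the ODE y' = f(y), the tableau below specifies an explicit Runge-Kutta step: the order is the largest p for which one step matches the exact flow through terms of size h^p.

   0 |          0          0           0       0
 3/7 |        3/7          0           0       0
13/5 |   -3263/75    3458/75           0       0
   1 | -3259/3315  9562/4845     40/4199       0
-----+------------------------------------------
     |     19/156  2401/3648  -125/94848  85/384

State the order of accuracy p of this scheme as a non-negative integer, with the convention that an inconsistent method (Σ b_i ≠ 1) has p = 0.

4

b = (19/156, 2401/3648, -125/94848, 85/384)
c = (0, 3/7, 13/5, 1)
Ac = (0, 0, 494/25, 74/85)
Σ b_i: 19/156·1 + 2401/3648·1 + (-125/94848)·1 + 85/384·1 = 1 ✓
b·c: 2401/3648·3/7 + (-125/94848)·13/5 + 85/384·1 = 1/2 ✓
b·c²: 2401/3648·9/49 + (-125/94848)·169/25 + 85/384·1 = 1/3 ✓
b·Ac: (-125/94848)·494/25 + 85/384·74/85 = 1/6 ✓
b·c³: 2401/3648·27/343 + (-125/94848)·2197/125 + 85/384·1 = 1/4 ✓
b·(c∘Ac): (-125/94848)·6422/125 + 85/384·74/85 = 1/8 ✓
b·Ac²: (-125/94848)·1482/175 + 85/384·254/595 = 1/12 ✓
b·A²c: 85/384·16/85 = 1/24 ✓; 4 stages ⇒ order 4.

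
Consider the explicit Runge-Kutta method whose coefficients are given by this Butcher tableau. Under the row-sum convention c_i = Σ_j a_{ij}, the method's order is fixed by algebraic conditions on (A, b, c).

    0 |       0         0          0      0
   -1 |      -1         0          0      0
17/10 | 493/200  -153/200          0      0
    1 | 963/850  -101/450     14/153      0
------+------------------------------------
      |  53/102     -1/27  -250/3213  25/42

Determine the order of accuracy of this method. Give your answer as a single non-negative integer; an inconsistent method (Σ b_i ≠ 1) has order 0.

4

b = (53/102, -1/27, -250/3213, 25/42)
c = (0, -1, 17/10, 1)
Ac = (0, 0, 153/200, 19/50)
Σ b_i: 53/102·1 + (-1/27)·1 + (-250/3213)·1 + 25/42·1 = 1 ✓
b·c: (-1/27)·(-1) + (-250/3213)·17/10 + 25/42·1 = 1/2 ✓
b·c²: (-1/27)·1 + (-250/3213)·289/100 + 25/42·1 = 1/3 ✓
b·Ac: (-250/3213)·153/200 + 25/42·19/50 = 1/6 ✓
b·c³: (-1/27)·(-1) + (-250/3213)·4913/1000 + 25/42·1 = 1/4 ✓
b·(c∘Ac): (-250/3213)·2601/2000 + 25/42·19/50 = 1/8 ✓
b·Ac²: (-250/3213)·(-153/200) + 25/42·1/25 = 1/12 ✓
b·A²c: 25/42·7/100 = 1/24 ✓; 4 stages ⇒ order 4.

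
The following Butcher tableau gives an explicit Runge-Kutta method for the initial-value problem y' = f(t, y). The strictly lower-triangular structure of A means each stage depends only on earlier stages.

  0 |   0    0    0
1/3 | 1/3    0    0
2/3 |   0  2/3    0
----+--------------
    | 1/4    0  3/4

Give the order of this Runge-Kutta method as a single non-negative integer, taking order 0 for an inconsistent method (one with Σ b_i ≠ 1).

b = (1/4, 0, 3/4)
c = (0, 1/3, 2/3)
Ac = (0, 0, 2/9)
Σ b_i: 1/4·1 + 3/4·1 = 1 ✓
b·c: 3/4·2/3 = 1/2 ✓
b·c²: 3/4·4/9 = 1/3 ✓
b·Ac: 3/4·2/9 = 1/6 ✓; 3 stages ⇒ order 3.

3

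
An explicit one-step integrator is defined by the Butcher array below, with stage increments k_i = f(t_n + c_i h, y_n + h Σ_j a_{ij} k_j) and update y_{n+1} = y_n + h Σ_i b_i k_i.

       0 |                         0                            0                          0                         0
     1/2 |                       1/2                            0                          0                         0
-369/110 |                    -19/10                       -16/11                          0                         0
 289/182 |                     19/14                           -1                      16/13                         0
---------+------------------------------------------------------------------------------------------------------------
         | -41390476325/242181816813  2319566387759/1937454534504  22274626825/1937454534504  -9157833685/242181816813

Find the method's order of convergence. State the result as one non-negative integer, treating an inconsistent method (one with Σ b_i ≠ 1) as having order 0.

3

b = (-41390476325/242181816813, 2319566387759/1937454534504, 22274626825/1937454534504, -9157833685/242181816813)
c = (0, 1/2, -369/110, 289/182)
Ac = (0, 0, -8/11, -6619/1430)
Σ b_i: (-41390476325/242181816813)·1 + 2319566387759/1937454534504·1 + 22274626825/1937454534504·1 + (-9157833685/242181816813)·1 = 1 ✓
b·c: 2319566387759/1937454534504·1/2 + 22274626825/1937454534504·(-369/110) + (-9157833685/242181816813)·289/182 = 1/2 ✓
b·c²: 2319566387759/1937454534504·1/4 + 22274626825/1937454534504·136161/12100 + (-9157833685/242181816813)·83521/33124 = 1/3 ✓
b·Ac: 22274626825/1937454534504·(-8/11) + (-9157833685/242181816813)·(-6619/1430) = 1/6 ✓
b·c³: 2319566387759/1937454534504·1/8 + 22274626825/1937454534504·(-50243409/1331000) + (-9157833685/242181816813)·24137569/6028568 = -469482541972141/1077439993910280 ≠ 1/4 ⇒ order 3.
b·(c∘Ac): 22274626825/1937454534504·1476/605 + (-9157833685/242181816813)·(-1912891/260260) = 296408858329/968727267252 ≠ 1/8
b·Ac²: 22274626825/1937454534504·(-4/11) + (-9157833685/242181816813)·2139251/157300 = -3069179246351/5919999966540 ≠ 1/12
b·A²c: (-9157833685/242181816813)·(-128/143) = 8197221760/242181816813 ≠ 1/24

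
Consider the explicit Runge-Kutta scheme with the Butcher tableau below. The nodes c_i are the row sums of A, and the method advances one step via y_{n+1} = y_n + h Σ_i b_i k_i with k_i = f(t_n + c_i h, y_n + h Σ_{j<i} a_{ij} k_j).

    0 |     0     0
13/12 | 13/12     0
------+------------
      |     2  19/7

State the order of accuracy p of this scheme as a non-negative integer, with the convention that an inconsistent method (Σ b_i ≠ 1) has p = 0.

b = (2, 19/7)
c = (0, 13/12)
Σ b_i: 2·1 + 19/7·1 = 33/7 ≠ 1 ⇒ order 0.

0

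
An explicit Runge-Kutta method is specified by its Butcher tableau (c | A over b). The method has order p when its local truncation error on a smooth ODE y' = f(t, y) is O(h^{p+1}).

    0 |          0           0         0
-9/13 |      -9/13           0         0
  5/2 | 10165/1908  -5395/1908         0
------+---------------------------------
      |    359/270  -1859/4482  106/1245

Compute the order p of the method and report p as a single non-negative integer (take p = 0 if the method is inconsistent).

b = (359/270, -1859/4482, 106/1245)
c = (0, -9/13, 5/2)
Ac = (0, 0, 415/212)
Σ b_i: 359/270·1 + (-1859/4482)·1 + 106/1245·1 = 1 ✓
b·c: (-1859/4482)·(-9/13) + 106/1245·5/2 = 1/2 ✓
b·c²: (-1859/4482)·81/169 + 106/1245·25/4 = 1/3 ✓
b·Ac: 106/1245·415/212 = 1/6 ✓; 3 stages ⇒ order 3.

3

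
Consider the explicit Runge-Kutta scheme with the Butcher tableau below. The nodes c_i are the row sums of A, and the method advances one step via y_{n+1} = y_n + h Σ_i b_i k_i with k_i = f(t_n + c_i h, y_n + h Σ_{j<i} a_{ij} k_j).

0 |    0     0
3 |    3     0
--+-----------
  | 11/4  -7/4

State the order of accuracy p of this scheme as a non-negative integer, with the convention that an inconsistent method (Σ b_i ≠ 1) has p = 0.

b = (11/4, -7/4)
c = (0, 3)
Σ b_i: 11/4·1 + (-7/4)·1 = 1 ✓
b·c: (-7/4)·3 = -21/4 ≠ 1/2 ⇒ order 1.

1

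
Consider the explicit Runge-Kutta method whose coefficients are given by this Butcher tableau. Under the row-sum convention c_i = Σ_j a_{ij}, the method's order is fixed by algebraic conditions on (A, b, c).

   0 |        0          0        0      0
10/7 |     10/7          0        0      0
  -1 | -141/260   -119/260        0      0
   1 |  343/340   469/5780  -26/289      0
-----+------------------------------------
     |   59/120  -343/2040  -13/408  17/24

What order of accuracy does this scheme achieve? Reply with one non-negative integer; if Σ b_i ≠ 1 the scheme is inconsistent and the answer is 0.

4

b = (59/120, -343/2040, -13/408, 17/24)
c = (0, 10/7, -1, 1)
Ac = (0, 0, -17/26, 7/34)
Σ b_i: 59/120·1 + (-343/2040)·1 + (-13/408)·1 + 17/24·1 = 1 ✓
b·c: (-343/2040)·10/7 + (-13/408)·(-1) + 17/24·1 = 1/2 ✓
b·c²: (-343/2040)·100/49 + (-13/408)·1 + 17/24·1 = 1/3 ✓
b·Ac: (-13/408)·(-17/26) + 17/24·7/34 = 1/6 ✓
b·c³: (-343/2040)·1000/343 + (-13/408)·(-1) + 17/24·1 = 1/4 ✓
b·(c∘Ac): (-13/408)·17/26 + 17/24·7/34 = 1/8 ✓
b·Ac²: (-13/408)·(-85/91) + 17/24·9/119 = 1/12 ✓
b·A²c: 17/24·1/17 = 1/24 ✓; 4 stages ⇒ order 4.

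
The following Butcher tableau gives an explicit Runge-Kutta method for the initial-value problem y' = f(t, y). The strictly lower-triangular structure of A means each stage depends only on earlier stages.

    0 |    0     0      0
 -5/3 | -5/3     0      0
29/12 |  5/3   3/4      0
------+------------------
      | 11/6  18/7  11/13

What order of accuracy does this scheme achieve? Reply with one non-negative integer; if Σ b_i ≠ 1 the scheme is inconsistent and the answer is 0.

0

b = (11/6, 18/7, 11/13)
c = (0, -5/3, 29/12)
Ac = (0, 0, -5/4)
Σ b_i: 11/6·1 + 18/7·1 + 11/13·1 = 2867/546 ≠ 1 ⇒ order 0.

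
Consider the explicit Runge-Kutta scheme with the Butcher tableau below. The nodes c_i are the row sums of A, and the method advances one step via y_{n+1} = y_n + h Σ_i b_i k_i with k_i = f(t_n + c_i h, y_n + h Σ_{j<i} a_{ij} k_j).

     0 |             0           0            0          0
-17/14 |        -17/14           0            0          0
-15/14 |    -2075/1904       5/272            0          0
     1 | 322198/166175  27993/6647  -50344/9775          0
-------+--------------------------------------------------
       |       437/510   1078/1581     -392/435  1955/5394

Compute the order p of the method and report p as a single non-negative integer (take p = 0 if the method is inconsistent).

b = (437/510, 1078/1581, -392/435, 1955/5394)
c = (0, -17/14, -15/14, 1)
Ac = (0, 0, -5/224, 93/230)
Σ b_i: 437/510·1 + 1078/1581·1 + (-392/435)·1 + 1955/5394·1 = 1 ✓
b·c: 1078/1581·(-17/14) + (-392/435)·(-15/14) + 1955/5394·1 = 1/2 ✓
b·c²: 1078/1581·289/196 + (-392/435)·225/196 + 1955/5394·1 = 1/3 ✓
b·Ac: (-392/435)·(-5/224) + 1955/5394·93/230 = 1/6 ✓
b·c³: 1078/1581·(-4913/2744) + (-392/435)·(-3375/2744) + 1955/5394·1 = 1/4 ✓
b·(c∘Ac): (-392/435)·75/3136 + 1955/5394·93/230 = 1/8 ✓
b·Ac²: (-392/435)·85/3136 + 1955/5394·465/1564 = 1/12 ✓
b·A²c: 1955/5394·899/7820 = 1/24 ✓; 4 stages ⇒ order 4.

4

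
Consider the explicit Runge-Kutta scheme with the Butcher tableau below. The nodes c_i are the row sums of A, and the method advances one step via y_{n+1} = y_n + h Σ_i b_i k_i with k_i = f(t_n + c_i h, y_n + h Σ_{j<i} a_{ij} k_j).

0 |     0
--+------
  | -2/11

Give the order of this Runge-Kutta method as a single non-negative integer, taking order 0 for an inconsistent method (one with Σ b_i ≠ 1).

b = (-2/11)
c = (0)
Σ b_i: (-2/11)·1 = -2/11 ≠ 1 ⇒ order 0.

0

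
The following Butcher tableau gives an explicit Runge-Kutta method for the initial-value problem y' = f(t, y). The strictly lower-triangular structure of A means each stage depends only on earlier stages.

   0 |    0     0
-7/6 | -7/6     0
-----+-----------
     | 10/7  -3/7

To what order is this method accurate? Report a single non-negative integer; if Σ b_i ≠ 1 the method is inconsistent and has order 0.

2

b = (10/7, -3/7)
c = (0, -7/6)
Σ b_i: 10/7·1 + (-3/7)·1 = 1 ✓
b·c: (-3/7)·(-7/6) = 1/2 ✓; 2 stages ⇒ order 2.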